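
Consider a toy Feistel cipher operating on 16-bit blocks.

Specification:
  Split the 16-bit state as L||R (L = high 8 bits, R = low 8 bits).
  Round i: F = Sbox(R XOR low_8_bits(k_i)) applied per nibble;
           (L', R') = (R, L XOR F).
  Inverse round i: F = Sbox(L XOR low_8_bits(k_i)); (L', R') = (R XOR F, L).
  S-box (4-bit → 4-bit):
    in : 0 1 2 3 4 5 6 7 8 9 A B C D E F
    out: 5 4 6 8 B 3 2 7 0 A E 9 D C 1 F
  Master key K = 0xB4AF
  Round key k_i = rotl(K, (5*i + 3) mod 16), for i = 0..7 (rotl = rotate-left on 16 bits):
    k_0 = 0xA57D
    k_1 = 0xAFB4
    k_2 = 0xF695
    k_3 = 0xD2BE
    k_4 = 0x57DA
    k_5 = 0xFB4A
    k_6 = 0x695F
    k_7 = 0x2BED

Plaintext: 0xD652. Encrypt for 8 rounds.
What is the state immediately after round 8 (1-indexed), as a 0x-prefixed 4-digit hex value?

0xED70

s_0 = plaintext = 0xD652
s_1 = Round(s_0, k_0) = 0x52B9
s_2 = Round(s_1, k_1) = 0xB90E
s_3 = Round(s_2, k_2) = 0x0E10
s_4 = Round(s_3, k_3) = 0x10EF
s_5 = Round(s_4, k_4) = 0xEF93
s_6 = Round(s_5, k_5) = 0x9325
s_7 = Round(s_6, k_6) = 0x25ED
s_8 = Round(s_7, k_7) = 0xED70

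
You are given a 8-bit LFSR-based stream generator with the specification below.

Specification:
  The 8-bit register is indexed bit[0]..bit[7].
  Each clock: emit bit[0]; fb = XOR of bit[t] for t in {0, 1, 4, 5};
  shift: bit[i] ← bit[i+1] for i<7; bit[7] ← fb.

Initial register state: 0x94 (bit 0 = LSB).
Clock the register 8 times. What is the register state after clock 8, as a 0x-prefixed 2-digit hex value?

reg_0 = 0x94
clock 1: out=0, reg = 0xCA
clock 2: out=0, reg = 0xE5
clock 3: out=1, reg = 0x72
clock 4: out=0, reg = 0xB9
clock 5: out=1, reg = 0xDC
clock 6: out=0, reg = 0xEE
clock 7: out=0, reg = 0x77
clock 8: out=1, reg = 0x3B

0x3B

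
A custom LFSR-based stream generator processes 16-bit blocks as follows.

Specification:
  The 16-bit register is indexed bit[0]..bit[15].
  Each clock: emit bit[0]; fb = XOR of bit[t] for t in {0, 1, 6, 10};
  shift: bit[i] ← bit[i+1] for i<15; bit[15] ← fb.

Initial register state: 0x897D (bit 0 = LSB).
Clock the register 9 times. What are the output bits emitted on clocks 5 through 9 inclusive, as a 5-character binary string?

reg_0 = 0x897D
clock 1: out=1, reg = 0x44BE
clock 2: out=0, reg = 0x225F
clock 3: out=1, reg = 0x912F
clock 4: out=1, reg = 0x4897
clock 5: out=1, reg = 0x244B
clock 6: out=1, reg = 0x1225
clock 7: out=1, reg = 0x8912
clock 8: out=0, reg = 0xC489
clock 9: out=1, reg = 0x6244

11101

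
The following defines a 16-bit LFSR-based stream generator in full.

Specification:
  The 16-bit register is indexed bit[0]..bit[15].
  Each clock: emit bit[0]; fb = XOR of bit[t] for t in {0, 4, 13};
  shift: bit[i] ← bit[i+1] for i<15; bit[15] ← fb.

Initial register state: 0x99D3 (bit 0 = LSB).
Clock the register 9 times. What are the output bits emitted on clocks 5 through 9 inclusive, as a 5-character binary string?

10111

reg_0 = 0x99D3
clock 1: out=1, reg = 0x4CE9
clock 2: out=1, reg = 0xA674
clock 3: out=0, reg = 0x533A
clock 4: out=0, reg = 0xA99D
clock 5: out=1, reg = 0xD4CE
clock 6: out=0, reg = 0x6A67
clock 7: out=1, reg = 0x3533
clock 8: out=1, reg = 0x9A99
clock 9: out=1, reg = 0x4D4C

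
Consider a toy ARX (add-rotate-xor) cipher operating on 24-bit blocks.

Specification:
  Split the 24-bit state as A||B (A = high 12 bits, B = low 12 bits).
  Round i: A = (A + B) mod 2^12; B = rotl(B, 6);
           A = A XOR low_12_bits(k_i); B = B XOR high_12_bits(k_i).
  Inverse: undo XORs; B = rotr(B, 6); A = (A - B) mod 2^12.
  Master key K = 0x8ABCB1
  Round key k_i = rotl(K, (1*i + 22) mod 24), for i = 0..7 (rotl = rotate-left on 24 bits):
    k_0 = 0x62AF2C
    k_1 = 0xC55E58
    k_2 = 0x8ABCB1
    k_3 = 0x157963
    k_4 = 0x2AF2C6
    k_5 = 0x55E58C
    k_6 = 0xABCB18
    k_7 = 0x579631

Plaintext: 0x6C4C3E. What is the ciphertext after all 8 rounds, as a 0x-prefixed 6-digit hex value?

0x725581

s_0 = plaintext = 0x6C4C3E
s_1 = Round(s_0, k_0) = 0xC2E99A
s_2 = Round(s_1, k_1) = 0xB90AF3
s_3 = Round(s_2, k_2) = 0xA32440
s_4 = Round(s_3, k_3) = 0x711146
s_5 = Round(s_4, k_4) = 0xA9132A
s_6 = Round(s_5, k_5) = 0x837FD2
s_7 = Round(s_6, k_6) = 0x311E03
s_8 = Round(s_7, k_7) = 0x725581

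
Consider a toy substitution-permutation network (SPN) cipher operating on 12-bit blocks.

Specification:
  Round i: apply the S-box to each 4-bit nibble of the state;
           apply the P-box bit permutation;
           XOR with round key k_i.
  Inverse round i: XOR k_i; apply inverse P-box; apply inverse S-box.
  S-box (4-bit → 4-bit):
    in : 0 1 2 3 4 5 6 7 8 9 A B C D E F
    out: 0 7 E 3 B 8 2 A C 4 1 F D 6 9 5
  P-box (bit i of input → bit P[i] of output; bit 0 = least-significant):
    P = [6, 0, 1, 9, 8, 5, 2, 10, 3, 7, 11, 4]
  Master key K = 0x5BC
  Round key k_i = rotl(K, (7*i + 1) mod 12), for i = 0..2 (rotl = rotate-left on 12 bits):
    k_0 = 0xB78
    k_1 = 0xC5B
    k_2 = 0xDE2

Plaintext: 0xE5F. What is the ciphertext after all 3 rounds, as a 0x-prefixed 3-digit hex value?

s_0 = plaintext = 0xE5F
s_1 = Round(s_0, k_0) = 0xF22
s_2 = Round(s_1, k_1) = 0x274
s_3 = Round(s_2, k_2) = 0x313

0x313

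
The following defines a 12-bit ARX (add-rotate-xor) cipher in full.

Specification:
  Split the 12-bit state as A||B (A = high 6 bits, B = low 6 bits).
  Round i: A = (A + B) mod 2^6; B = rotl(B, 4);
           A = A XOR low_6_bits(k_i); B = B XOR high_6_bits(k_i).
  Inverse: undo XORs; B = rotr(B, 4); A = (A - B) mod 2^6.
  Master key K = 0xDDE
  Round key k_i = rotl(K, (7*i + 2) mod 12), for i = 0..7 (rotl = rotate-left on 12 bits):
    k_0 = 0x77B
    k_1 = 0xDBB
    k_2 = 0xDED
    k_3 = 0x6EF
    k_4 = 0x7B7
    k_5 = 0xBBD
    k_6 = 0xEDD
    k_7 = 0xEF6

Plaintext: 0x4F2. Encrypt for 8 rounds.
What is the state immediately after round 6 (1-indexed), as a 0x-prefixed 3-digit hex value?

0x139

s_0 = plaintext = 0x4F2
s_1 = Round(s_0, k_0) = 0xFB1
s_2 = Round(s_1, k_1) = 0x52A
s_3 = Round(s_2, k_2) = 0x4DD
s_4 = Round(s_3, k_3) = 0x7CC
s_5 = Round(s_4, k_4) = 0x71D
s_6 = Round(s_5, k_5) = 0x139
s_7 = Round(s_6, k_6) = 0x825
s_8 = Round(s_7, k_7) = 0xCE2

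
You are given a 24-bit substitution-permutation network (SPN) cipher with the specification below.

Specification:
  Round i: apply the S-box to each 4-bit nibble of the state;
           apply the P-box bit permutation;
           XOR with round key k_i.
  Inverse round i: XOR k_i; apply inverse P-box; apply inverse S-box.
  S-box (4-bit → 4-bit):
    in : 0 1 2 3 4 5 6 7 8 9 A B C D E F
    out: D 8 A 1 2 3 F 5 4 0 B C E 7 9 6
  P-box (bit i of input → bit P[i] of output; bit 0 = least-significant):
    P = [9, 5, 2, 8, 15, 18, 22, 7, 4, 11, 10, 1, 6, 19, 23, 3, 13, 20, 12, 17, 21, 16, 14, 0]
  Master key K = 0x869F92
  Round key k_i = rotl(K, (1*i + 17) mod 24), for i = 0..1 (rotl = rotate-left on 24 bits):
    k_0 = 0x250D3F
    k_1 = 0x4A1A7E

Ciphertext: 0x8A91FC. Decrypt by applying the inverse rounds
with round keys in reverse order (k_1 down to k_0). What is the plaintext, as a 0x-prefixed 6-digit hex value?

0xE4FD5A

s_0 = ciphertext = 0x8A91FC
s_1 = InvRound(s_0, k_1) = 0x99820E
s_2 = InvRound(s_1, k_0) = 0xE4FD5A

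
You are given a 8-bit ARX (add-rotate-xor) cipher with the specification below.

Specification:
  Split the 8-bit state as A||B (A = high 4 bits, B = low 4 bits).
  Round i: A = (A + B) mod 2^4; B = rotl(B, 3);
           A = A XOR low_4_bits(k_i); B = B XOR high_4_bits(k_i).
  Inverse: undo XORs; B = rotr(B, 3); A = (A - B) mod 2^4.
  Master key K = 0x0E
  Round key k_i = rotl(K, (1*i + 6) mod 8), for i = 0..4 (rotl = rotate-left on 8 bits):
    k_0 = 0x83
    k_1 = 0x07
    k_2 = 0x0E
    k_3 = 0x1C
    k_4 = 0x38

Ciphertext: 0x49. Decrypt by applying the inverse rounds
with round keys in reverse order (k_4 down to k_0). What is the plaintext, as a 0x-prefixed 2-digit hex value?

0x55

s_0 = ciphertext = 0x49
s_1 = InvRound(s_0, k_4) = 0x75
s_2 = InvRound(s_1, k_3) = 0x38
s_3 = InvRound(s_2, k_2) = 0xC1
s_4 = InvRound(s_3, k_1) = 0x92
s_5 = InvRound(s_4, k_0) = 0x55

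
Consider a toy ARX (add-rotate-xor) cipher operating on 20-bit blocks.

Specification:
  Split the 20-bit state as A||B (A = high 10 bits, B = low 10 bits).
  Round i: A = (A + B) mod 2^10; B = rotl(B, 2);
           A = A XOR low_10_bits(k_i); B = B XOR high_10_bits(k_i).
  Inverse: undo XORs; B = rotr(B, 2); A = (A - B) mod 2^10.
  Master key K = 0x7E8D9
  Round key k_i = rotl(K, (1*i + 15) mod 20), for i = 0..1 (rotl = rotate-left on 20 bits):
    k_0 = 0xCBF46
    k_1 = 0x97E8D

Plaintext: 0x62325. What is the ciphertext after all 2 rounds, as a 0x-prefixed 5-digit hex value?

s_0 = plaintext = 0x62325
s_1 = Round(s_0, k_0) = 0xFAFB8
s_2 = Round(s_1, k_1) = 0x4B8BC

0x4B8BC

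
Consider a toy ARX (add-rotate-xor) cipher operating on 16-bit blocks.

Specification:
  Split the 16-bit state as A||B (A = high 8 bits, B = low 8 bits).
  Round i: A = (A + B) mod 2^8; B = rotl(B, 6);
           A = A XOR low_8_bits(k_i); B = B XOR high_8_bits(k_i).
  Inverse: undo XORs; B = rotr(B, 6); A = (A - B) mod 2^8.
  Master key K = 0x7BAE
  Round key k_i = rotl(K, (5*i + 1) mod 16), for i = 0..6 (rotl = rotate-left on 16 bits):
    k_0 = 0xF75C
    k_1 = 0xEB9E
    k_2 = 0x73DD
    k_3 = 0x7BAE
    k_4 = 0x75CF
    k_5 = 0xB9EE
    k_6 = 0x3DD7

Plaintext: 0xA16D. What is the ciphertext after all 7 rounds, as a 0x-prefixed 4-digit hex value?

s_0 = plaintext = 0xA16D
s_1 = Round(s_0, k_0) = 0x52AC
s_2 = Round(s_1, k_1) = 0x60C0
s_3 = Round(s_2, k_2) = 0xFD43
s_4 = Round(s_3, k_3) = 0xEEAB
s_5 = Round(s_4, k_4) = 0x569F
s_6 = Round(s_5, k_5) = 0x1B5E
s_7 = Round(s_6, k_6) = 0xAEAA

0xAEAA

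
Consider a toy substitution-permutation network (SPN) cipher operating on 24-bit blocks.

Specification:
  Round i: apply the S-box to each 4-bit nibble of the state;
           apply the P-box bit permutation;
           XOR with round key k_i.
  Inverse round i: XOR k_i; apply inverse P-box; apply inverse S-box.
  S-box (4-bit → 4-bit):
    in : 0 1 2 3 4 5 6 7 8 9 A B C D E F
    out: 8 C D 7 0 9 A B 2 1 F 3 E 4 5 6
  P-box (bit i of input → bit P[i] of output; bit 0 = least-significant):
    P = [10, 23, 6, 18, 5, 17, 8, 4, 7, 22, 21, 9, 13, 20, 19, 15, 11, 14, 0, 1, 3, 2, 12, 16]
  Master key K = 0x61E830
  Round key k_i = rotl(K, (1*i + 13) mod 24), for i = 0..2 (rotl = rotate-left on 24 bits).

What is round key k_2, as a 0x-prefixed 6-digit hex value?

0x1830F4

K = 0x61E830
k_0 = rotl(K, (1*0+13) mod 24) = rotl(K, 13) = 0x060C3D
k_1 = rotl(K, (1*1+13) mod 24) = rotl(K, 14) = 0x0C187A
k_2 = rotl(K, (1*2+13) mod 24) = rotl(K, 15) = 0x1830F4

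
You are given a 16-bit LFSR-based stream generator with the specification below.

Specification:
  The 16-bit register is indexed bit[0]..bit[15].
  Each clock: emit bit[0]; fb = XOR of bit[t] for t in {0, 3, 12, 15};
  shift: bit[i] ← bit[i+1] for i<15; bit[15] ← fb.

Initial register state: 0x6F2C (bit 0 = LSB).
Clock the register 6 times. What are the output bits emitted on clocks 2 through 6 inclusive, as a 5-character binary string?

01101

reg_0 = 0x6F2C
clock 1: out=0, reg = 0xB796
clock 2: out=0, reg = 0x5BCB
clock 3: out=1, reg = 0xADE5
clock 4: out=1, reg = 0x56F2
clock 5: out=0, reg = 0xAB79
clock 6: out=1, reg = 0xD5BC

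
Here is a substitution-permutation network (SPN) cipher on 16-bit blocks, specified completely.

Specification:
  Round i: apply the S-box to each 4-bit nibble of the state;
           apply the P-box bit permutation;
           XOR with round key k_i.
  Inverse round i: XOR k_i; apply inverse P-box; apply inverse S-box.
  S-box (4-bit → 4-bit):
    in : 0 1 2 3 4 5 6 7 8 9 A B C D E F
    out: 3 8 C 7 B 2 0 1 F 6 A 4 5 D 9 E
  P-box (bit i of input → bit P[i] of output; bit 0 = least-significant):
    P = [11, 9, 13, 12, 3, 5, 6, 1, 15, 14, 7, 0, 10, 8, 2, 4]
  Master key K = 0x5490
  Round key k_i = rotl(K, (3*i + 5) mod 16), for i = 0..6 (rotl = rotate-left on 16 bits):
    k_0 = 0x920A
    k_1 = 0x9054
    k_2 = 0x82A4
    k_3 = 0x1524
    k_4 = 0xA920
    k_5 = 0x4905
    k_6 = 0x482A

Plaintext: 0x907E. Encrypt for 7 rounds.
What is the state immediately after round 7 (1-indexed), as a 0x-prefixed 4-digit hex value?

s_0 = plaintext = 0x907E
s_1 = Round(s_0, k_0) = 0x4B06
s_2 = Round(s_1, k_1) = 0x95EC
s_3 = Round(s_2, k_2) = 0xEBAA
s_4 = Round(s_3, k_3) = 0x0396
s_5 = Round(s_4, k_4) = 0x6CC0
s_6 = Round(s_5, k_5) = 0xC3CD
s_7 = Round(s_6, k_6) = 0xB4E6

0xB4E6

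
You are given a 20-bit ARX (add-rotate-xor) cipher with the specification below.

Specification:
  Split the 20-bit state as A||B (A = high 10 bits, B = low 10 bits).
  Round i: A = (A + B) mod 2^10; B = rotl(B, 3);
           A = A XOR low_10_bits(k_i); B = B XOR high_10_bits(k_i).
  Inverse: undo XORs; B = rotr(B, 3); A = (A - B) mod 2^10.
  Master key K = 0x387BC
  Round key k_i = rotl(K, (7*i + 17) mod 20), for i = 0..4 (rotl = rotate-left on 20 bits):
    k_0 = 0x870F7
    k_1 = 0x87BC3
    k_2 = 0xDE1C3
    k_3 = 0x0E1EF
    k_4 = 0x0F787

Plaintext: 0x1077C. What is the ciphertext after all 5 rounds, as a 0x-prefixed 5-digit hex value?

s_0 = plaintext = 0x1077C
s_1 = Round(s_0, k_0) = 0xD29FA
s_2 = Round(s_1, k_1) = 0xA1DCD
s_3 = Round(s_2, k_2) = 0x65D13
s_4 = Round(s_3, k_3) = 0xD14A2
s_5 = Round(s_4, k_4) = 0x1812C

0x1812C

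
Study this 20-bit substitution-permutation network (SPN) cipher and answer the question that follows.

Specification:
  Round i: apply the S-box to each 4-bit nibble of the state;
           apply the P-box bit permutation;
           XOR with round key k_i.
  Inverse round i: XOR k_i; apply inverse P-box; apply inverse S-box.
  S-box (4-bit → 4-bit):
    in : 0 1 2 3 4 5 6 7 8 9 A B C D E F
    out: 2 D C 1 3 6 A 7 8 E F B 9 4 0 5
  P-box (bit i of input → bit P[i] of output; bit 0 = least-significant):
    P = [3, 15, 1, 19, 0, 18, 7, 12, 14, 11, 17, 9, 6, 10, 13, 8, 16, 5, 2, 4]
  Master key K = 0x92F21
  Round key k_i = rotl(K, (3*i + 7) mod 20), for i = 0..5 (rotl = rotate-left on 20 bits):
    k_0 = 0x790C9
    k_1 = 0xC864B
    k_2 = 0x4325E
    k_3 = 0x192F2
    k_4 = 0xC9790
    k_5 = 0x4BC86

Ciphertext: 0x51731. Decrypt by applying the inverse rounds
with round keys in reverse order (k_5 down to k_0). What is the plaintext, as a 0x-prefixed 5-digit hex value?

0x38B13

s_0 = ciphertext = 0x51731
s_1 = InvRound(s_0, k_5) = 0xA26F5
s_2 = InvRound(s_1, k_4) = 0x51DB0
s_3 = InvRound(s_2, k_3) = 0xEB605
s_4 = InvRound(s_3, k_2) = 0x84D3A
s_5 = InvRound(s_4, k_1) = 0x6CB40
s_6 = InvRound(s_5, k_0) = 0x38B13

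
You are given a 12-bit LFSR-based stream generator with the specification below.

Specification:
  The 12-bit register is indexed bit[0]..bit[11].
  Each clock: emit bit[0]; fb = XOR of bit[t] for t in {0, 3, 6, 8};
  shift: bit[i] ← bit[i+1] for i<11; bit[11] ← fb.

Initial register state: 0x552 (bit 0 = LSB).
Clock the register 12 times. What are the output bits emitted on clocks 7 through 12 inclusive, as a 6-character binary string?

reg_0 = 0x552
clock 1: out=0, reg = 0x2A9
clock 2: out=1, reg = 0x154
clock 3: out=0, reg = 0x0AA
clock 4: out=0, reg = 0x855
clock 5: out=1, reg = 0x42A
clock 6: out=0, reg = 0xA15
clock 7: out=1, reg = 0xD0A
clock 8: out=0, reg = 0x685
clock 9: out=1, reg = 0xB42
clock 10: out=0, reg = 0x5A1
clock 11: out=1, reg = 0x2D0
clock 12: out=0, reg = 0x968

101010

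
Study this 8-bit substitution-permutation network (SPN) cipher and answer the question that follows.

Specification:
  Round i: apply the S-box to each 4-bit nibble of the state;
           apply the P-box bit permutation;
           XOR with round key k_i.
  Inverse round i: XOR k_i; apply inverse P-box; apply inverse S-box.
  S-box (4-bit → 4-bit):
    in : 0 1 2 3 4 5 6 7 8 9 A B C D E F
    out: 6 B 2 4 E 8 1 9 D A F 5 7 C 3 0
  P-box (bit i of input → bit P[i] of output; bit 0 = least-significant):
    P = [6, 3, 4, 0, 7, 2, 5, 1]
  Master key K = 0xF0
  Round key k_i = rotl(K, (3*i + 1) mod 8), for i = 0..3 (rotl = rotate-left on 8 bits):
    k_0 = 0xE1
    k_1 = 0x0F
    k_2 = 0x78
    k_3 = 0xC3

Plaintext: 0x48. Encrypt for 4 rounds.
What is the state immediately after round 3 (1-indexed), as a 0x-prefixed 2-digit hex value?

0x57

s_0 = plaintext = 0x48
s_1 = Round(s_0, k_0) = 0x96
s_2 = Round(s_1, k_1) = 0x49
s_3 = Round(s_2, k_2) = 0x57
s_4 = Round(s_3, k_3) = 0x80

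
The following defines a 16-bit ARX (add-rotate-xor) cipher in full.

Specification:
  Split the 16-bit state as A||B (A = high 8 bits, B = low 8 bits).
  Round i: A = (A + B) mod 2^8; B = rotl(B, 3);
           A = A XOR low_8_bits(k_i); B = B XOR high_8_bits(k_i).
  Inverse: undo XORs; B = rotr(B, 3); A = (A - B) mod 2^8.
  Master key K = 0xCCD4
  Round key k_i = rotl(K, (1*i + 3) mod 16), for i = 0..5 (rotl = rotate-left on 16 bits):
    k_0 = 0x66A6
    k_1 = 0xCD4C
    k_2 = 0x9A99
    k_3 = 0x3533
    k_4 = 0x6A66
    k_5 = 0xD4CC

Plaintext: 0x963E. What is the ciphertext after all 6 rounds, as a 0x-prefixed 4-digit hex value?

s_0 = plaintext = 0x963E
s_1 = Round(s_0, k_0) = 0x7297
s_2 = Round(s_1, k_1) = 0x4571
s_3 = Round(s_2, k_2) = 0x2F11
s_4 = Round(s_3, k_3) = 0x73BD
s_5 = Round(s_4, k_4) = 0x5687
s_6 = Round(s_5, k_5) = 0x11E8

0x11E8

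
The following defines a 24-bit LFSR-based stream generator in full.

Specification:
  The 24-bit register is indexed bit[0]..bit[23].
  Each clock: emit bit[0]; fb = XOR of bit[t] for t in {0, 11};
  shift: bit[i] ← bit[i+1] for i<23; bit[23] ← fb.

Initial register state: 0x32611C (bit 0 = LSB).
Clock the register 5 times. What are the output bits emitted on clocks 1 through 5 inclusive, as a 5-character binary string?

reg_0 = 0x32611C
clock 1: out=0, reg = 0x19308E
clock 2: out=0, reg = 0x0C9847
clock 3: out=1, reg = 0x064C23
clock 4: out=1, reg = 0x032611
clock 5: out=1, reg = 0x819308

00111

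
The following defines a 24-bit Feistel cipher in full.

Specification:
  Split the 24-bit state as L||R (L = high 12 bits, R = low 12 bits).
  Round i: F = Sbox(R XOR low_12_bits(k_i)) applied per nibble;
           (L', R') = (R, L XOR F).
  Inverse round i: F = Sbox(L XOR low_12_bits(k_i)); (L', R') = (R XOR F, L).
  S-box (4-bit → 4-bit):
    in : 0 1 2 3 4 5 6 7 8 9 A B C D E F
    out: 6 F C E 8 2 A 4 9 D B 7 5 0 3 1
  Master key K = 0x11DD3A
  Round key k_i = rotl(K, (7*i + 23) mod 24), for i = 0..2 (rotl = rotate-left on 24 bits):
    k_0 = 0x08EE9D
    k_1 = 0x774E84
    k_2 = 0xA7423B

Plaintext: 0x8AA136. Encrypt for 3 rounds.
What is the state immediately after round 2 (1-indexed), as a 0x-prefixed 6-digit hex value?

0x91D5EB

s_0 = plaintext = 0x8AA136
s_1 = Round(s_0, k_0) = 0x13691D
s_2 = Round(s_1, k_1) = 0x91D5EB
s_3 = Round(s_2, k_2) = 0x5EBD1B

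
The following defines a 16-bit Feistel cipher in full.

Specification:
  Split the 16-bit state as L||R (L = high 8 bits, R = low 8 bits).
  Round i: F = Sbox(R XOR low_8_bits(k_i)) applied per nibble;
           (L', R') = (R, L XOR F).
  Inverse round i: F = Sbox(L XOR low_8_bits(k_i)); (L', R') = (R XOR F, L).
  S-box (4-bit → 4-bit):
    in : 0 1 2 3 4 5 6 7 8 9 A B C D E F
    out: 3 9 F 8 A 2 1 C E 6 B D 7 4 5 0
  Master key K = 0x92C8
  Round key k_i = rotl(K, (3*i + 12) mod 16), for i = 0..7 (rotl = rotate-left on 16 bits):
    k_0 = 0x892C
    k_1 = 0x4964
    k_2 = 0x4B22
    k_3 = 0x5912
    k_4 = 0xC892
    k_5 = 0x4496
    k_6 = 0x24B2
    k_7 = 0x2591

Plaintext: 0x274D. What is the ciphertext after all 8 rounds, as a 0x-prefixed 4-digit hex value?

0x2735

s_0 = plaintext = 0x274D
s_1 = Round(s_0, k_0) = 0x4D3E
s_2 = Round(s_1, k_1) = 0x3E66
s_3 = Round(s_2, k_2) = 0x6694
s_4 = Round(s_3, k_3) = 0x9487
s_5 = Round(s_4, k_4) = 0x8706
s_6 = Round(s_5, k_5) = 0x06E4
s_7 = Round(s_6, k_6) = 0xE427
s_8 = Round(s_7, k_7) = 0x2735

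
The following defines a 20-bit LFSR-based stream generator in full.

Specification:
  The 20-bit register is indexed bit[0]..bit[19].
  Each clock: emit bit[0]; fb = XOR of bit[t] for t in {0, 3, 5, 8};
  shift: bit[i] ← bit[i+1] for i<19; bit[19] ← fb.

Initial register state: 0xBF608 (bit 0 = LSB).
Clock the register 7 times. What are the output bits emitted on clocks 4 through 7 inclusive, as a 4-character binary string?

1000

reg_0 = 0xBF608
clock 1: out=0, reg = 0xDFB04
clock 2: out=0, reg = 0xEFD82
clock 3: out=0, reg = 0xF7EC1
clock 4: out=1, reg = 0xFBF60
clock 5: out=0, reg = 0x7DFB0
clock 6: out=0, reg = 0x3EFD8
clock 7: out=0, reg = 0x1F7EC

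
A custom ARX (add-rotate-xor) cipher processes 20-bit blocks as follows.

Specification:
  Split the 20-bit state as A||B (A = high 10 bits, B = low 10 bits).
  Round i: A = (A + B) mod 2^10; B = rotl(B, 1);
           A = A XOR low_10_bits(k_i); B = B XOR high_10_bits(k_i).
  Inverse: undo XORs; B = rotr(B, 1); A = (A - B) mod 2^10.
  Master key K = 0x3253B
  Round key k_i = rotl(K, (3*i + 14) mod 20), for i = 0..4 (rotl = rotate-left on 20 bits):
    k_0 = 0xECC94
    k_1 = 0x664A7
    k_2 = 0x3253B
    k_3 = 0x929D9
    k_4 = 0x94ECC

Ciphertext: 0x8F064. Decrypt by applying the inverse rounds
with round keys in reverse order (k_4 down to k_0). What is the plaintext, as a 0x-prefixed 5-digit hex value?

0x0B673

s_0 = ciphertext = 0x8F064
s_1 = InvRound(s_0, k_4) = 0x7571B
s_2 = InvRound(s_1, k_3) = 0x592A8
s_3 = InvRound(s_2, k_2) = 0x4BF30
s_4 = InvRound(s_3, k_1) = 0x8D354
s_5 = InvRound(s_4, k_0) = 0x0B673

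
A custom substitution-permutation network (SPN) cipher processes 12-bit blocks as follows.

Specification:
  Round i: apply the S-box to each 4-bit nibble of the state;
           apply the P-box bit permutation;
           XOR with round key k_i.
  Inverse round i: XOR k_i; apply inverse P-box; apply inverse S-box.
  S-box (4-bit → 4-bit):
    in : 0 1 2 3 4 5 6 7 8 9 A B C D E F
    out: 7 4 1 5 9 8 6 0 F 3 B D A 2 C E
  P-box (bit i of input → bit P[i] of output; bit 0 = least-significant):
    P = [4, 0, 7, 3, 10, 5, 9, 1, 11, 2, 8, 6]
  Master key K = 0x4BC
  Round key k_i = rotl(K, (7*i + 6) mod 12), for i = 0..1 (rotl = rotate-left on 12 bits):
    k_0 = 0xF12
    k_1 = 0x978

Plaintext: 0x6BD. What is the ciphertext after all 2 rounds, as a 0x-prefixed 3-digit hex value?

0x234

s_0 = plaintext = 0x6BD
s_1 = Round(s_0, k_0) = 0x815
s_2 = Round(s_1, k_1) = 0x234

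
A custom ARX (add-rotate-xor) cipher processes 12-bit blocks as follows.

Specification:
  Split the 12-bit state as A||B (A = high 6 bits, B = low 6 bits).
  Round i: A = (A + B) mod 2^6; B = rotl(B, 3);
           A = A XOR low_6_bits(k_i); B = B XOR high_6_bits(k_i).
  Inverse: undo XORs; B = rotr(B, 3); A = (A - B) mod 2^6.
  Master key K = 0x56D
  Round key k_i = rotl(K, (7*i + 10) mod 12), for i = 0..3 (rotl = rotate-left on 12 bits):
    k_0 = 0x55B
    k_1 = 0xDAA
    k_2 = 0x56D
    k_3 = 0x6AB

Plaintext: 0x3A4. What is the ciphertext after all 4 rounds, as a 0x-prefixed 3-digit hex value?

0xF08

s_0 = plaintext = 0x3A4
s_1 = Round(s_0, k_0) = 0xA71
s_2 = Round(s_1, k_1) = 0xC38
s_3 = Round(s_2, k_2) = 0x152
s_4 = Round(s_3, k_3) = 0xF08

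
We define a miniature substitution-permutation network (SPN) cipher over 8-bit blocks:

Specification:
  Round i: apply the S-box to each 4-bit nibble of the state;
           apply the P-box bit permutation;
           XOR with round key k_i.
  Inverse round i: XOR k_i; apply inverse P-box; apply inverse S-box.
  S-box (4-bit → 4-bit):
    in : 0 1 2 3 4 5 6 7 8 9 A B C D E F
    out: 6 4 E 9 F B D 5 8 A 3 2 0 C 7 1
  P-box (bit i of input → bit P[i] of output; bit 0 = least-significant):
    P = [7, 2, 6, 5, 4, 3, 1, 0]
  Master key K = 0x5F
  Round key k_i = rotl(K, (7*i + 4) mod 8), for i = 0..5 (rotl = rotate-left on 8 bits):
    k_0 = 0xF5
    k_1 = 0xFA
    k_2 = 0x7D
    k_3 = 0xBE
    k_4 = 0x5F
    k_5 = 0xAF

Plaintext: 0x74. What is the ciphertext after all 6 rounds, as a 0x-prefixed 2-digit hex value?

s_0 = plaintext = 0x74
s_1 = Round(s_0, k_0) = 0x03
s_2 = Round(s_1, k_1) = 0x50
s_3 = Round(s_2, k_2) = 0x20
s_4 = Round(s_3, k_3) = 0xF1
s_5 = Round(s_4, k_4) = 0x0F
s_6 = Round(s_5, k_5) = 0x25

0x25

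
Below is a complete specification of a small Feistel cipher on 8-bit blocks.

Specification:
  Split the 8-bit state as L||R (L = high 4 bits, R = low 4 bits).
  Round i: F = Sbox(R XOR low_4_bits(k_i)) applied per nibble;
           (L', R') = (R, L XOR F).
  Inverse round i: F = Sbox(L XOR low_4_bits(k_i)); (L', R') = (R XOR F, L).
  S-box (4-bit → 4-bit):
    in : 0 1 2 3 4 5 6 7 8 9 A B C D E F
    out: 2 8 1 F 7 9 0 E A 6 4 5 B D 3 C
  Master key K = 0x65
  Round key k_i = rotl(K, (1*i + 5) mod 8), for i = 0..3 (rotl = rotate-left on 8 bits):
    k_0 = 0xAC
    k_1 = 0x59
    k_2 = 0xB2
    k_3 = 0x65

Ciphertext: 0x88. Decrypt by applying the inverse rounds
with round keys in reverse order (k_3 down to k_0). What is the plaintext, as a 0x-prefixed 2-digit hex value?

0xF9

s_0 = ciphertext = 0x88
s_1 = InvRound(s_0, k_3) = 0x58
s_2 = InvRound(s_1, k_2) = 0x65
s_3 = InvRound(s_2, k_1) = 0x96
s_4 = InvRound(s_3, k_0) = 0xF9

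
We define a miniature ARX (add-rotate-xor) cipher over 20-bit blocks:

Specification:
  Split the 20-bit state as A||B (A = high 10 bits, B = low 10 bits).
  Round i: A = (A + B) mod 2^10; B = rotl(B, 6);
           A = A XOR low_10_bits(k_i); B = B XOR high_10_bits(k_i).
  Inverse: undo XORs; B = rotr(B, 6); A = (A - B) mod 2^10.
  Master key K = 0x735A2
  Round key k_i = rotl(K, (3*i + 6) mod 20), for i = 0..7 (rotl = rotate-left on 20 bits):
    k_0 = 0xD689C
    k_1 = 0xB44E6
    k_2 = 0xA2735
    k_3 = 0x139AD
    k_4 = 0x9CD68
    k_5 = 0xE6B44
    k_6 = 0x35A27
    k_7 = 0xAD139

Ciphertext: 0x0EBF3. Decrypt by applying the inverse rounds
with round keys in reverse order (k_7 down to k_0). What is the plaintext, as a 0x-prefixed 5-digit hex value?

0x67D4E

s_0 = ciphertext = 0x0EBF3
s_1 = InvRound(s_0, k_7) = 0x23875
s_2 = InvRound(s_1, k_6) = 0x1DE32
s_3 = InvRound(s_2, k_5) = 0x2B686
s_4 = InvRound(s_3, k_4) = 0x9CB53
s_5 = InvRound(s_4, k_3) = 0x80DDC
s_6 = InvRound(s_5, k_2) = 0xF655D
s_7 = InvRound(s_6, k_1) = 0x9C4CE
s_8 = InvRound(s_7, k_0) = 0x67D4E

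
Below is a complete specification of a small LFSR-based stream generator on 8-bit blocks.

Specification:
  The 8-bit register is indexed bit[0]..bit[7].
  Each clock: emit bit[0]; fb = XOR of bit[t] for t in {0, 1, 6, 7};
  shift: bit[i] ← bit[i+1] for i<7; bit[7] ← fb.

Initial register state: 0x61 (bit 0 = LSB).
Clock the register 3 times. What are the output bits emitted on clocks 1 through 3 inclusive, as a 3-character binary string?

reg_0 = 0x61
clock 1: out=1, reg = 0x30
clock 2: out=0, reg = 0x18
clock 3: out=0, reg = 0x0C

100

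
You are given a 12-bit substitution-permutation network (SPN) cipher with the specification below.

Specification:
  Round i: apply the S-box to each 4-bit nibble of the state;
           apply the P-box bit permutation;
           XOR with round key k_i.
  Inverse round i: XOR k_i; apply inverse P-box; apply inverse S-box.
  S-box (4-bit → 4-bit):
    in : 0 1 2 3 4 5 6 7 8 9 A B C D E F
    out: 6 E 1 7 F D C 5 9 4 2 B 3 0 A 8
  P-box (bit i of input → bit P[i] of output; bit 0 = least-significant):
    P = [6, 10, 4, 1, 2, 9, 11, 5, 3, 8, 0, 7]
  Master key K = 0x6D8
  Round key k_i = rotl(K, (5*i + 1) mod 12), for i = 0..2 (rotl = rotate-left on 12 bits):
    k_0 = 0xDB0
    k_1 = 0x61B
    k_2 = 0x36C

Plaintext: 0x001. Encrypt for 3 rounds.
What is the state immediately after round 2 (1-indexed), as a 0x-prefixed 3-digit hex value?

s_0 = plaintext = 0x001
s_1 = Round(s_0, k_0) = 0x2A3
s_2 = Round(s_1, k_1) = 0x043
s_3 = Round(s_2, k_2) = 0xC19

0x043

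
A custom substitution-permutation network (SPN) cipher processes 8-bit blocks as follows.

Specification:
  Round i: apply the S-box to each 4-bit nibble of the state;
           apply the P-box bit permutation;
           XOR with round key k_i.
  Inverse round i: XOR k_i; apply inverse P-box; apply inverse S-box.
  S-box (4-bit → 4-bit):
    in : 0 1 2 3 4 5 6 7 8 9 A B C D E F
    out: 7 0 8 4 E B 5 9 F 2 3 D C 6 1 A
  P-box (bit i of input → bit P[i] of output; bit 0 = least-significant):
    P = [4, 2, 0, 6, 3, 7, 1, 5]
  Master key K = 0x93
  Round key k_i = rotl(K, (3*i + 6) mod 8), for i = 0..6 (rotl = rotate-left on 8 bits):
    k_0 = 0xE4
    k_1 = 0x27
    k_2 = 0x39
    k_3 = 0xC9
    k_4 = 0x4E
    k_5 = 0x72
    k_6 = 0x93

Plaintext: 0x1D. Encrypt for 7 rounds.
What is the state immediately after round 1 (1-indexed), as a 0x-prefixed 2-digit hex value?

s_0 = plaintext = 0x1D
s_1 = Round(s_0, k_0) = 0xE1
s_2 = Round(s_1, k_1) = 0x2F
s_3 = Round(s_2, k_2) = 0x5D
s_4 = Round(s_3, k_3) = 0x64
s_5 = Round(s_4, k_4) = 0x01
s_6 = Round(s_5, k_5) = 0xF8
s_7 = Round(s_6, k_6) = 0x66

0xE1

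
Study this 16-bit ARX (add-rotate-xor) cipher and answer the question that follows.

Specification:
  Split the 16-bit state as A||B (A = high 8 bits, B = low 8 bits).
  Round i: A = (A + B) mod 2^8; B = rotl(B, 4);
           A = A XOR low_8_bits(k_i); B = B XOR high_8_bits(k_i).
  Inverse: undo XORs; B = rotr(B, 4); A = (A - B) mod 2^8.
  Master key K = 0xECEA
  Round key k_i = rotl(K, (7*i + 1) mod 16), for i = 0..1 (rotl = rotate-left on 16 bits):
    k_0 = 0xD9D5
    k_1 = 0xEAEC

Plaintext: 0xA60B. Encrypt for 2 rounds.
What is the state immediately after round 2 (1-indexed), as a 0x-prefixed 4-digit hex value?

s_0 = plaintext = 0xA60B
s_1 = Round(s_0, k_0) = 0x6469
s_2 = Round(s_1, k_1) = 0x217C

0x217C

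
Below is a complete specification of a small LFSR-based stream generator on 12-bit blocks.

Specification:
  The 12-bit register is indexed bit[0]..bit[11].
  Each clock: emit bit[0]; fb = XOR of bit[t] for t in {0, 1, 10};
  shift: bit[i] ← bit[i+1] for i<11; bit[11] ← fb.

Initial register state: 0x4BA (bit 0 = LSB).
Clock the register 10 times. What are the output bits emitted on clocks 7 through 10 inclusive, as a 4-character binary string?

0100

reg_0 = 0x4BA
clock 1: out=0, reg = 0x25D
clock 2: out=1, reg = 0x92E
clock 3: out=0, reg = 0xC97
clock 4: out=1, reg = 0xE4B
clock 5: out=1, reg = 0xF25
clock 6: out=1, reg = 0x792
clock 7: out=0, reg = 0x3C9
clock 8: out=1, reg = 0x9E4
clock 9: out=0, reg = 0x4F2
clock 10: out=0, reg = 0x279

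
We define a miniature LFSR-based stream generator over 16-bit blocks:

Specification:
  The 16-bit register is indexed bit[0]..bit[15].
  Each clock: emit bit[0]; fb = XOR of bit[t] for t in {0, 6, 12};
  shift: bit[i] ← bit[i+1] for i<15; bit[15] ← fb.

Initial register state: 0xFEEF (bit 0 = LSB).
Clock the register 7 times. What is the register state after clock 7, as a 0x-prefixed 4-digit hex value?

0x57FD

reg_0 = 0xFEEF
clock 1: out=1, reg = 0xFF77
clock 2: out=1, reg = 0xFFBB
clock 3: out=1, reg = 0x7FDD
clock 4: out=1, reg = 0xBFEE
clock 5: out=0, reg = 0x5FF7
clock 6: out=1, reg = 0xAFFB
clock 7: out=1, reg = 0x57FD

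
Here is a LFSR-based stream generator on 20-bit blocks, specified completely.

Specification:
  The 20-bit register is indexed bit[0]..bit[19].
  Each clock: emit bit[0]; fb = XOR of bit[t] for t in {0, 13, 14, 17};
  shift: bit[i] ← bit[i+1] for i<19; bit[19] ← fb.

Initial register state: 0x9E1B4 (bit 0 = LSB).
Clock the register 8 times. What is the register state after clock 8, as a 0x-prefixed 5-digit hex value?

reg_0 = 0x9E1B4
clock 1: out=0, reg = 0x4F0DA
clock 2: out=0, reg = 0x2786D
clock 3: out=1, reg = 0x13C36
clock 4: out=0, reg = 0x89E1B
clock 5: out=1, reg = 0xC4F0D
clock 6: out=1, reg = 0x62786
clock 7: out=0, reg = 0x313C3
clock 8: out=1, reg = 0x189E1

0x189E1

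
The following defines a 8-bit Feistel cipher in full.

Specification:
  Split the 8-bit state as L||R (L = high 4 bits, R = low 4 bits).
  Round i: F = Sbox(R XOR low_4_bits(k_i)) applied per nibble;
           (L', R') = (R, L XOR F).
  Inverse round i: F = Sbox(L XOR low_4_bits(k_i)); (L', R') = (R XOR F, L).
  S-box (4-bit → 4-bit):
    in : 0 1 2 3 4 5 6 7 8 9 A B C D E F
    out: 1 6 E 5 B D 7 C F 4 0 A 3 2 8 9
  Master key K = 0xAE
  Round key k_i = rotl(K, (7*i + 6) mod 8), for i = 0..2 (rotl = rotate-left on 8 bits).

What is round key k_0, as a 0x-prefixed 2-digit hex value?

0xAB

K = 0xAE
k_0 = rotl(K, (7*0+6) mod 8) = rotl(K, 6) = 0xAB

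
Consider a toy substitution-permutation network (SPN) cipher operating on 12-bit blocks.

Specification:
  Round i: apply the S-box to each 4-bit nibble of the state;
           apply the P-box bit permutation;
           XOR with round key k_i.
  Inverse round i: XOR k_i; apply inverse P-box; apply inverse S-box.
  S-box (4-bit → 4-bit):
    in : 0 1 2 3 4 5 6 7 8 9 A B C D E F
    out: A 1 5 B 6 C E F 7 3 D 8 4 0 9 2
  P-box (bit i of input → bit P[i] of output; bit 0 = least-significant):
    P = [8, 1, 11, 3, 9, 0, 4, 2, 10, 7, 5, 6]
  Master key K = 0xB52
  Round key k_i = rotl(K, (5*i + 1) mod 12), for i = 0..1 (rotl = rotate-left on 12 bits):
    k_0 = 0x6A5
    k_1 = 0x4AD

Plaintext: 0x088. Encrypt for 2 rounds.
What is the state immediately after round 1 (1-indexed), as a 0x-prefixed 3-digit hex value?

0xD76

s_0 = plaintext = 0x088
s_1 = Round(s_0, k_0) = 0xD76
s_2 = Round(s_1, k_1) = 0xEB2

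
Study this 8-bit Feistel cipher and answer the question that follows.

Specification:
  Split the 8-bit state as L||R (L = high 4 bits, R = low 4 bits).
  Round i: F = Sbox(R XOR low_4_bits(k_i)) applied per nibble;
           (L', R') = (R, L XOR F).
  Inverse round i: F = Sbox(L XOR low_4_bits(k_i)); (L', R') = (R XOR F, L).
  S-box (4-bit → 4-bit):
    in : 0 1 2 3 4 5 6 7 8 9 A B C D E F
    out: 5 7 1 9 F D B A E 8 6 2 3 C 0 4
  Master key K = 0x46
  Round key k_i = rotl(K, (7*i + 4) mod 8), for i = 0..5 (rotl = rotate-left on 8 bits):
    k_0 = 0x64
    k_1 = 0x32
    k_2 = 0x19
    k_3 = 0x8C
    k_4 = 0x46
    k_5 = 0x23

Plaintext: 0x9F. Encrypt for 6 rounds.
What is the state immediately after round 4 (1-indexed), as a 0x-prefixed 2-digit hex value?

s_0 = plaintext = 0x9F
s_1 = Round(s_0, k_0) = 0xFB
s_2 = Round(s_1, k_1) = 0xB7
s_3 = Round(s_2, k_2) = 0x7B
s_4 = Round(s_3, k_3) = 0xBD
s_5 = Round(s_4, k_4) = 0xD9
s_6 = Round(s_5, k_5) = 0x9B

0xBD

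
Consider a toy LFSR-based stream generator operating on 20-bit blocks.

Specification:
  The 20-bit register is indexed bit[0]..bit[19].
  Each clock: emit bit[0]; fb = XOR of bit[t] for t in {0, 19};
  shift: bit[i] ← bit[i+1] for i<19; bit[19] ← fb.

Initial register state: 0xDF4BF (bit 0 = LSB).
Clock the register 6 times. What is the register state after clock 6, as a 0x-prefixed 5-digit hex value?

reg_0 = 0xDF4BF
clock 1: out=1, reg = 0x6FA5F
clock 2: out=1, reg = 0xB7D2F
clock 3: out=1, reg = 0x5BE97
clock 4: out=1, reg = 0xADF4B
clock 5: out=1, reg = 0x56FA5
clock 6: out=1, reg = 0xAB7D2

0xAB7D2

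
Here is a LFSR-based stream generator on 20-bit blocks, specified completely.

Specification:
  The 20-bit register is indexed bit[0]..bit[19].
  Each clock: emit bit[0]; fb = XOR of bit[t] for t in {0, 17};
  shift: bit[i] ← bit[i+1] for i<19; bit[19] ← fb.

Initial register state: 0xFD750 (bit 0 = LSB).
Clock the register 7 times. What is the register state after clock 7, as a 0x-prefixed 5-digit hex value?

reg_0 = 0xFD750
clock 1: out=0, reg = 0xFEBA8
clock 2: out=0, reg = 0xFF5D4
clock 3: out=0, reg = 0xFFAEA
clock 4: out=0, reg = 0xFFD75
clock 5: out=1, reg = 0x7FEBA
clock 6: out=0, reg = 0xBFF5D
clock 7: out=1, reg = 0x5FFAE

0x5FFAE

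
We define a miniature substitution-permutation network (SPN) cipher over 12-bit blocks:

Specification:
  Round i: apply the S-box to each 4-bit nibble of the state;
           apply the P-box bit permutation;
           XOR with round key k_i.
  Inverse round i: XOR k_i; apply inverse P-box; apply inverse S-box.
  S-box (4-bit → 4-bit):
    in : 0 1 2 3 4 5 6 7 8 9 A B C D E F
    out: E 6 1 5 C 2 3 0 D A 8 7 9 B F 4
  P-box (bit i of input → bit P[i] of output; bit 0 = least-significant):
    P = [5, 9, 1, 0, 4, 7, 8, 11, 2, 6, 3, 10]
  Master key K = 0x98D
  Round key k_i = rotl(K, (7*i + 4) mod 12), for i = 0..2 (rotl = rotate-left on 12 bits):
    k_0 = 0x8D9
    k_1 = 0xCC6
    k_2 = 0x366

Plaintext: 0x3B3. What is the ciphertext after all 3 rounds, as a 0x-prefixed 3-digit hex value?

0x4CA

s_0 = plaintext = 0x3B3
s_1 = Round(s_0, k_0) = 0x967
s_2 = Round(s_1, k_1) = 0x816
s_3 = Round(s_2, k_2) = 0x4CA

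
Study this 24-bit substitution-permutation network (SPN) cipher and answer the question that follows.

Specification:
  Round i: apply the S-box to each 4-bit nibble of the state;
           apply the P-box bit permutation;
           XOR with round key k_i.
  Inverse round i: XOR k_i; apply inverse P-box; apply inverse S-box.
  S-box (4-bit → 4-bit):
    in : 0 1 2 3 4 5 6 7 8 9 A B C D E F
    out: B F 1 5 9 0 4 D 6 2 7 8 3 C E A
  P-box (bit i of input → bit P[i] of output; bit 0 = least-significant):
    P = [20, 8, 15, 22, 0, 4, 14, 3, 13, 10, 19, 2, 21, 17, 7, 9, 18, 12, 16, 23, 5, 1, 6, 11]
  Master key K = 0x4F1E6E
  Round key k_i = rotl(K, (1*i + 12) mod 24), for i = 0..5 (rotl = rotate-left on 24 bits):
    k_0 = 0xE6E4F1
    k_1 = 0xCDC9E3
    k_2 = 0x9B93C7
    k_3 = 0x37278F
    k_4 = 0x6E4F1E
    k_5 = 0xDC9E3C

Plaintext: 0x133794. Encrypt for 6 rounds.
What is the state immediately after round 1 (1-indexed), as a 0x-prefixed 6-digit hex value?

0x9BCC07

s_0 = plaintext = 0x133794
s_1 = Round(s_0, k_0) = 0x9BCC07
s_2 = Round(s_1, k_1) = 0x3F6DF8
s_3 = Round(s_2, k_2) = 0x13023B
s_4 = Round(s_3, k_3) = 0x504DEC
s_5 = Round(s_4, k_4) = 0xD21C02
s_6 = Round(s_5, k_5) = 0xEAB0E5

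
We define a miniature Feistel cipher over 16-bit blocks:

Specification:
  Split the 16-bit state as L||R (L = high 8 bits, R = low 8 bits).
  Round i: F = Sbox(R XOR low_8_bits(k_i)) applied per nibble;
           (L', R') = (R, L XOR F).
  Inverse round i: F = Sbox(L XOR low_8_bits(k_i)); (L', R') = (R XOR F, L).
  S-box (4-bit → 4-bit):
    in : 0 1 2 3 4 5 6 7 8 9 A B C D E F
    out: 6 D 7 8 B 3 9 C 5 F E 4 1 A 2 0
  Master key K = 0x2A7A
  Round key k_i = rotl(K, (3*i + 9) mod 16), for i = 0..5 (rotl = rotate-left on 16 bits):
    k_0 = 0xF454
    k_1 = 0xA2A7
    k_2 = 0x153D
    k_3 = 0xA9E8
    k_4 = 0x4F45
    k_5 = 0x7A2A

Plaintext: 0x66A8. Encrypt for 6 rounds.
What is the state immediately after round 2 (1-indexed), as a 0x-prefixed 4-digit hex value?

0x67BE

s_0 = plaintext = 0x66A8
s_1 = Round(s_0, k_0) = 0xA867
s_2 = Round(s_1, k_1) = 0x67BE
s_3 = Round(s_2, k_2) = 0xBE3F
s_4 = Round(s_3, k_3) = 0x3F12
s_5 = Round(s_4, k_4) = 0x1203
s_6 = Round(s_5, k_5) = 0x036D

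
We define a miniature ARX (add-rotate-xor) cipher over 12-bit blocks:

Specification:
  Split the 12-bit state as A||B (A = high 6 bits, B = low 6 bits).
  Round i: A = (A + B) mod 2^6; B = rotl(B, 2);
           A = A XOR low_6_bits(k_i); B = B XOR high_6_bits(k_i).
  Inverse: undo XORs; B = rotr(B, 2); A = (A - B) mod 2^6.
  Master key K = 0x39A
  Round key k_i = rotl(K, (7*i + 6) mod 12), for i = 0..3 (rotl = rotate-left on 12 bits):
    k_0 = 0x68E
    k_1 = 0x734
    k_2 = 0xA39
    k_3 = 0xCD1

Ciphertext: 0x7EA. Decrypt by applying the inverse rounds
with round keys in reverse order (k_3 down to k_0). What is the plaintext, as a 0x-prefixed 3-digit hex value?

s_0 = ciphertext = 0x7EA
s_1 = InvRound(s_0, k_3) = 0xE16
s_2 = InvRound(s_1, k_2) = 0x4AF
s_3 = InvRound(s_2, k_1) = 0xABC
s_4 = InvRound(s_3, k_0) = 0xEE9

0xEE9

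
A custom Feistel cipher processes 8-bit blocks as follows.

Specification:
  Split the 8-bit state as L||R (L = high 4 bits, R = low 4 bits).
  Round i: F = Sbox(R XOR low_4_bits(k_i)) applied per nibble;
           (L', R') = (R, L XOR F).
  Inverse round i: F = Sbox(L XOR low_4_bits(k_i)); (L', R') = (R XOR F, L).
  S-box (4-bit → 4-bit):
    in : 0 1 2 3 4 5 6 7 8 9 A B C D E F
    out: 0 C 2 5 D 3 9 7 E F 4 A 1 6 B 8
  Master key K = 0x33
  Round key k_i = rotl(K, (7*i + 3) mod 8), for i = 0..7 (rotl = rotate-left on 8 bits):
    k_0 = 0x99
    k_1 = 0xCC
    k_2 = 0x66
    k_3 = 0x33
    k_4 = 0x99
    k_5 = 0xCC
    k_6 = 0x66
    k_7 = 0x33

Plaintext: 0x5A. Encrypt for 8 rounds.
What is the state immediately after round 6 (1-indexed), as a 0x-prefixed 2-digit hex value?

0xA1

s_0 = plaintext = 0x5A
s_1 = Round(s_0, k_0) = 0xA0
s_2 = Round(s_1, k_1) = 0x0B
s_3 = Round(s_2, k_2) = 0xB6
s_4 = Round(s_3, k_3) = 0x68
s_5 = Round(s_4, k_4) = 0x8A
s_6 = Round(s_5, k_5) = 0xA1
s_7 = Round(s_6, k_6) = 0x1D
s_8 = Round(s_7, k_7) = 0xDA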